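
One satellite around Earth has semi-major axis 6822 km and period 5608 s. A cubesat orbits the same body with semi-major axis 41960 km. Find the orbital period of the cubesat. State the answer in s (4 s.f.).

T₂ ≈ 85540 s

Kepler's third law: T² ∝ a³, so T₂ = T₁ (a₂/a₁)^(3/2).
a₂/a₁ = 6.151, (a₂/a₁)^(3/2) = 15.25.
T₂ = 5608 × 15.25 = 85540 s.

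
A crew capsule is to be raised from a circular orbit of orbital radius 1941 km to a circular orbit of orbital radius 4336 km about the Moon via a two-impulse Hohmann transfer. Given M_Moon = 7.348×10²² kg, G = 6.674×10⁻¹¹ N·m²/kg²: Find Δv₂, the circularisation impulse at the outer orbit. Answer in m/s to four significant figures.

μ = GM = 6.674×10⁻¹¹ × 7.348×10²² = 4.904×10¹² m³/s².
r₁ = 1941 km = 1.941×10⁶ m.
r₂ = 4336 km = 4.336×10⁶ m.
Transfer ellipse a_t = (r₁ + r₂)/2 = 3.138×10⁶ m.
At r₁: circular v_c1 = √(μ/r₁) = 1590 m/s; transfer-perilune v_p = √[μ(2/r₁ − 1/a_t)] = 1868 m/s.
At r₂: circular v_c2 = √(μ/r₂) = 1063 m/s; transfer-apolune v_a = √[μ(2/r₂ − 1/a_t)] = 836.3 m/s.
Δv₂ = v_c2 − v_a = 227.1 m/s.

Δv ≈ 227.1 m/s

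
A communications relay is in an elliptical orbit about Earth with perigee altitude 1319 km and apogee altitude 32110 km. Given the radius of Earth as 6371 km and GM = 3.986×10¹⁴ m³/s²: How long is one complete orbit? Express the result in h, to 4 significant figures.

r_p = 6371 + 1319 = 7690.0 km = 7.6900×10⁶ m.
r_a = 6371 + 32110 = 38481 km = 3.8481×10⁷ m.
Semi-major axis a = (r_p + r_a)/2 = (7690.0 + 38481)/2 = 23086 km = 2.309×10⁷ m.
By Kepler's third law T = 2π√(a³/μ) = 2π × 5.556×10³ = 3.491×10⁴ s.
= 9.697 h.

T ≈ 9.697 h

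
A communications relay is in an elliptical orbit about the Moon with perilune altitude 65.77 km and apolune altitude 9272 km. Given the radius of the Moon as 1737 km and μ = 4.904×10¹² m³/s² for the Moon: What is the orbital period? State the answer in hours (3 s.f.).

T ≈ 12.8 hours

r_p = 1737 + 65.77 = 1802.8 km = 1.8028×10⁶ m.
r_a = 1737 + 9272 = 11009 km = 1.1009×10⁷ m.
Semi-major axis a = (r_p + r_a)/2 = (1802.8 + 11009)/2 = 6405.9 km = 6.406×10⁶ m.
By Kepler's third law T = 2π√(a³/μ) = 2π × 7.321×10³ = 4.600×10⁴ s.
= 12.78 hours.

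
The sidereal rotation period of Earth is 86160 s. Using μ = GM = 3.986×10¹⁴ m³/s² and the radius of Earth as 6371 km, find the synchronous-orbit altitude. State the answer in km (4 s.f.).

h_sync ≈ 35790 km

A synchronous orbit has period T, so by Kepler's third law a = (μT²/4π²)^(1/3).
μT²/4π² = 3.986×10¹⁴ × (8.616×10⁴)² / 39.48 = 7.495×10²² m³.
a = 4.216×10⁷ m = 42163 km.
Altitude h = a − R = 42163 − 6371 = 35792 km.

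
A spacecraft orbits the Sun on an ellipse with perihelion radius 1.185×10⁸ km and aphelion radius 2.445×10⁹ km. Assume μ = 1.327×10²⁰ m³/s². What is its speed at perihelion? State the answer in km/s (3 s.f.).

Semi-major axis a = (r_p + r_a)/2 = 1.2818×10⁹ km = 1.282×10¹² m.
Vis-viva: v² = μ(2/r − 1/a) = 1.327×10²⁰ × (1.688×10⁻¹¹ − 7.802×10⁻¹³) = 2.136×10⁹ m²/s².
v = 46220 m/s = 46.22 km/s.

v ≈ 46.2 km/s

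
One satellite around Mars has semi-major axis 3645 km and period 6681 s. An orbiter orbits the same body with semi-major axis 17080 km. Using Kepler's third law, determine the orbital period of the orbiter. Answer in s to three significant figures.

Kepler's third law: T² ∝ a³, so T₂ = T₁ (a₂/a₁)^(3/2).
a₂/a₁ = 4.686, (a₂/a₁)^(3/2) = 10.14.
T₂ = 6681 × 10.14 = 67770 s.

T₂ ≈ 67800 s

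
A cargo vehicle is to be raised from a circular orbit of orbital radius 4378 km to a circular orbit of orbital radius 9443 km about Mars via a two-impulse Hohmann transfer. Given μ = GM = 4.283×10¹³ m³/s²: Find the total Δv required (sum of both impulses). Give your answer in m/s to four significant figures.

Δv_total ≈ 963.1 m/s

r₁ = 4378 km = 4.378×10⁶ m.
r₂ = 9443 km = 9.443×10⁶ m.
Transfer ellipse a_t = (r₁ + r₂)/2 = 6.910×10⁶ m.
At r₁: circular v_c1 = √(μ/r₁) = 3128 m/s; transfer-periapsis v_p = √[μ(2/r₁ − 1/a_t)] = 3656 m/s.
Δv₁ = v_p − v_c1 = 528.5 m/s.
At r₂: circular v_c2 = √(μ/r₂) = 2130 m/s; transfer-apoapsis v_a = √[μ(2/r₂ − 1/a_t)] = 1695 m/s.
Δv₂ = v_c2 − v_a = 434.6 m/s.
Total Δv = Δv₁ + Δv₂ = 963.1 m/s.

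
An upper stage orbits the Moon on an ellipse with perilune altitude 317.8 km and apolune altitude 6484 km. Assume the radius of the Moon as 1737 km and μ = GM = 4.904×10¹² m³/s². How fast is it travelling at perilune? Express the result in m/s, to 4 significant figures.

r_p = 1737 + 317.8 = 2054.8 km = 2.0548×10⁶ m.
r_a = 1737 + 6484 = 8221.0 km = 8.2210×10⁶ m.
Semi-major axis a = (r_p + r_a)/2 = 5137.9 km = 5.138×10⁶ m.
Vis-viva: v² = μ(2/r − 1/a) = 4.904×10¹² × (9.733×10⁻⁷ − 1.946×10⁻⁷) = 3.819×10⁶ m²/s².
v = 1954 m/s.

v ≈ 1954 m/s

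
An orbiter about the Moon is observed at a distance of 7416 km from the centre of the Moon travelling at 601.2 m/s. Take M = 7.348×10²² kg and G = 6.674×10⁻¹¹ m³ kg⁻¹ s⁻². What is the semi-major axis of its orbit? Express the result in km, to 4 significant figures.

a ≈ 5102 km

μ = GM = 6.674×10⁻¹¹ × 7.348×10²² = 4.904×10¹² m³/s².
r = 7.416×10⁶ m.
Specific orbital energy ε = v²/2 − μ/r = (601.2)²/2 − 4.904×10¹²/7.416×10⁶ = -4.806×10⁵ J/kg.
Since ε = −μ/(2a), a = −μ/(2ε) = 5.102×10⁶ m = 5102.4 km.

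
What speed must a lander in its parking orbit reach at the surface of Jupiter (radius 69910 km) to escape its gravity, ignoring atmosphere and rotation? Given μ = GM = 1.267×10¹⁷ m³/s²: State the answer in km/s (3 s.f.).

r = R = 6.991×10⁷ m.
Escape speed v_esc = √(2μ/r) = √(2 × 1.267×10¹⁷ / 6.991×10⁷) = √(3.625×10⁹) = 60210 m/s.
= 60.21 km/s.

v_esc ≈ 60.2 km/s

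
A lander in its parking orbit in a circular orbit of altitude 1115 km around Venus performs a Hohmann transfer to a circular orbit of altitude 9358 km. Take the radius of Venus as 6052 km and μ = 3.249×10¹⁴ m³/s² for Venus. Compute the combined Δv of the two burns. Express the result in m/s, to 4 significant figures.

Δv_total ≈ 2067 m/s

r₁ = 6052 + 1115 = 7167.0 km = 7.1670×10⁶ m.
r₂ = 6052 + 9358 = 15410 km = 1.5410×10⁷ m.
Transfer ellipse a_t = (r₁ + r₂)/2 = 1.129×10⁷ m.
At r₁: circular v_c1 = √(μ/r₁) = 6733 m/s; transfer-periapsis v_p = √[μ(2/r₁ − 1/a_t)] = 7867 m/s.
Δv₁ = v_p − v_c1 = 1134 m/s.
At r₂: circular v_c2 = √(μ/r₂) = 4592 m/s; transfer-apoapsis v_a = √[μ(2/r₂ − 1/a_t)] = 3659 m/s.
Δv₂ = v_c2 − v_a = 933.0 m/s.
Total Δv = Δv₁ + Δv₂ = 2067 m/s.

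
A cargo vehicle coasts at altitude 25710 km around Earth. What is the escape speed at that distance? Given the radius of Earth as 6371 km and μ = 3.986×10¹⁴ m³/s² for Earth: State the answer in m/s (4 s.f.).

v_esc ≈ 4985 m/s

r = 6371 + 25710 = 32081 km = 3.2081×10⁷ m.
Escape speed v_esc = √(2μ/r) = √(2 × 3.986×10¹⁴ / 3.208×10⁷) = √(2.485×10⁷) = 4985 m/s.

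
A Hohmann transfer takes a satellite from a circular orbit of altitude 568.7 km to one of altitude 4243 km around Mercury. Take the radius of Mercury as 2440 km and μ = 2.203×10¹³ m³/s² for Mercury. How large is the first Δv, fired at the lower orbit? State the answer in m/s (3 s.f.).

r₁ = 2440 + 568.7 = 3008.7 km = 3.0087×10⁶ m.
r₂ = 2440 + 4243 = 6683.0 km = 6.6830×10⁶ m.
Transfer ellipse a_t = (r₁ + r₂)/2 = 4.846×10⁶ m.
At r₁: circular v_c1 = √(μ/r₁) = 2706 m/s; transfer-periherm v_p = √[μ(2/r₁ − 1/a_t)] = 3178 m/s.
Δv₁ = v_p − v_c1 = 471.8 m/s.

Δv ≈ 472 m/s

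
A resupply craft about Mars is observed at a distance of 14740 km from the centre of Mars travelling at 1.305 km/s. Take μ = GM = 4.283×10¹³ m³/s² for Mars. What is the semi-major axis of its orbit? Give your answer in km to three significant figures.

r = 1.474×10⁷ m.
Vis-viva rearranged: 1/a = 2/r − v²/μ = 1.357×10⁻⁷ − 3.976×10⁻⁸ = 9.592×10⁻⁸ m⁻¹.
a = 1.043×10⁷ m = 10425 km.

a ≈ 10400 km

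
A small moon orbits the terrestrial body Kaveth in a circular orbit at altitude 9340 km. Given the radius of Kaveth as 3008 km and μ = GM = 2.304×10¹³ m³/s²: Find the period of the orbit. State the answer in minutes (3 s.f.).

r = 3008 + 9340 = 12348 km = 1.2348×10⁷ m.
Kepler's third law: T = 2π√(r³/μ) = 2π√((1.235×10⁷)³ / 2.304×10¹³).
r³/μ = 8.172×10⁷ s², so T = 2π × 9.040×10³ = 5.680×10⁴ s.
Converting: 5.680×10⁴ s ÷ 60.00 = 946.6 minutes.

T ≈ 947 minutes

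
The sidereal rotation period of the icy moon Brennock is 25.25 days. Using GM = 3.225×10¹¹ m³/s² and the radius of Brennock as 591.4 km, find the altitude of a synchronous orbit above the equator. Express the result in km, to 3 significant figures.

T = 25.25 days = 2.182×10⁶ s.
A synchronous orbit has period T, so by Kepler's third law a = (μT²/4π²)^(1/3).
μT²/4π² = 3.225×10¹¹ × (2.182×10⁶)² / 39.48 = 3.888×10²² m³.
a = 3.388×10⁷ m = 33877 km.
Altitude h = a − R = 33877 − 591.4 = 33286 km.

h_sync ≈ 33300 km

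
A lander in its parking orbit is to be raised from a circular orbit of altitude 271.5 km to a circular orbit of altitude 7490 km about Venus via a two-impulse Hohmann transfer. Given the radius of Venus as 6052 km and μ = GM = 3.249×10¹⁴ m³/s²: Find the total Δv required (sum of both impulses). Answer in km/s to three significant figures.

Δv_total ≈ 2.19 km/s

r₁ = 6052 + 271.5 = 6323.5 km = 6.3235×10⁶ m.
r₂ = 6052 + 7490 = 13542 km = 1.3542×10⁷ m.
Transfer ellipse a_t = (r₁ + r₂)/2 = 9.933×10⁶ m.
At r₁: circular v_c1 = √(μ/r₁) = 7168 m/s; transfer-periapsis v_p = √[μ(2/r₁ − 1/a_t)] = 8370 m/s.
Δv₁ = v_p − v_c1 = 1202 m/s.
At r₂: circular v_c2 = √(μ/r₂) = 4898 m/s; transfer-apoapsis v_a = √[μ(2/r₂ − 1/a_t)] = 3908 m/s.
Δv₂ = v_c2 − v_a = 990.0 m/s.
Total Δv = Δv₁ + Δv₂ = 2192 m/s = 2.192 km/s.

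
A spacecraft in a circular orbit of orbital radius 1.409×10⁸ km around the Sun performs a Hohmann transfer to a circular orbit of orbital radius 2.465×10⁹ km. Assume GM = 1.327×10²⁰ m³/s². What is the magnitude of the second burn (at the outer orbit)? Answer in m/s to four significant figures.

Δv ≈ 4924 m/s

r₁ = 1.409×10⁸ km = 1.409×10¹¹ m.
r₂ = 2.465×10⁹ km = 2.465×10¹² m.
Transfer ellipse a_t = (r₁ + r₂)/2 = 1.303×10¹² m.
At r₁: circular v_c1 = √(μ/r₁) = 30690 m/s; transfer-perihelion v_p = √[μ(2/r₁ − 1/a_t)] = 42210 m/s.
At r₂: circular v_c2 = √(μ/r₂) = 7337 m/s; transfer-aphelion v_a = √[μ(2/r₂ − 1/a_t)] = 2413 m/s.
Δv₂ = v_c2 − v_a = 4924 m/s.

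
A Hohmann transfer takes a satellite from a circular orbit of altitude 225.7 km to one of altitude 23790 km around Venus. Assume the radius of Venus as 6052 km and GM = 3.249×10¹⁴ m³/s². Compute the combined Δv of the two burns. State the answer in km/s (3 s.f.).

r₁ = 6052 + 225.7 = 6277.7 km = 6.2777×10⁶ m.
r₂ = 6052 + 23790 = 29842 km = 2.9842×10⁷ m.
Transfer ellipse a_t = (r₁ + r₂)/2 = 1.806×10⁷ m.
At r₁: circular v_c1 = √(μ/r₁) = 7194 m/s; transfer-periapsis v_p = √[μ(2/r₁ − 1/a_t)] = 9248 m/s.
Δv₁ = v_p − v_c1 = 2054 m/s.
At r₂: circular v_c2 = √(μ/r₂) = 3300 m/s; transfer-apoapsis v_a = √[μ(2/r₂ − 1/a_t)] = 1945 m/s.
Δv₂ = v_c2 − v_a = 1354 m/s.
Total Δv = Δv₁ + Δv₂ = 3408 m/s = 3.408 km/s.

Δv_total ≈ 3.41 km/s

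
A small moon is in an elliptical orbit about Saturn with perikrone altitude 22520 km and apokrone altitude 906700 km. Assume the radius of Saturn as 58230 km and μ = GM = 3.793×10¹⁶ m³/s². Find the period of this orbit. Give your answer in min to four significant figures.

T ≈ 6428 min

r_p = 58230 + 22520 = 80750 km = 8.0750×10⁷ m.
r_a = 58230 + 906700 = 964930 km = 9.6493×10⁸ m.
Semi-major axis a = (r_p + r_a)/2 = (80750 + 9.6493×10⁵)/2 = 5.2284×10⁵ km = 5.228×10⁸ m.
By Kepler's third law T = 2π√(a³/μ) = 2π × 6.138×10⁴ = 3.857×10⁵ s.
= 6428 min.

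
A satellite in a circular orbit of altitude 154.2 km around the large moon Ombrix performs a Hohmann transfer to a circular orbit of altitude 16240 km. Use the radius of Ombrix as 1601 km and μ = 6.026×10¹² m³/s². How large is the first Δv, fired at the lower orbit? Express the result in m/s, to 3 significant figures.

Δv ≈ 647 m/s

r₁ = 1601 + 154.2 = 1755.2 km = 1.7552×10⁶ m.
r₂ = 1601 + 16240 = 17841 km = 1.7841×10⁷ m.
Transfer ellipse a_t = (r₁ + r₂)/2 = 9.798×10⁶ m.
At r₁: circular v_c1 = √(μ/r₁) = 1853 m/s; transfer-periapsis v_p = √[μ(2/r₁ − 1/a_t)] = 2500 m/s.
Δv₁ = v_p − v_c1 = 647.4 m/s.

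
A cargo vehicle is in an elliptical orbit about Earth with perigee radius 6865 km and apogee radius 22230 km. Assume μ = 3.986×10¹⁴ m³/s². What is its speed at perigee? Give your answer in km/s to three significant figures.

v ≈ 9.42 km/s

Semi-major axis a = (r_p + r_a)/2 = 14548 km = 1.455×10⁷ m.
Vis-viva: v² = μ(2/r − 1/a) = 3.986×10¹⁴ × (2.913×10⁻⁷ − 6.874×10⁻⁸) = 8.873×10⁷ m²/s².
v = 9419 m/s = 9.419 km/s.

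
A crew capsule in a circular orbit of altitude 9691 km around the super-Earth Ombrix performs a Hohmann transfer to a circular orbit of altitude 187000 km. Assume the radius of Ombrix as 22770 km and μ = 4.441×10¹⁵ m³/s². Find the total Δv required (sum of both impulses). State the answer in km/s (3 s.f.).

Δv_total ≈ 5.92 km/s

r₁ = 22770 + 9691 = 32461 km = 3.2461×10⁷ m.
r₂ = 22770 + 187000 = 209770 km = 2.0977×10⁸ m.
Transfer ellipse a_t = (r₁ + r₂)/2 = 1.211×10⁸ m.
At r₁: circular v_c1 = √(μ/r₁) = 11700 m/s; transfer-periapsis v_p = √[μ(2/r₁ − 1/a_t)] = 15390 m/s.
Δv₁ = v_p − v_c1 = 3697 m/s.
At r₂: circular v_c2 = √(μ/r₂) = 4601 m/s; transfer-apoapsis v_a = √[μ(2/r₂ − 1/a_t)] = 2382 m/s.
Δv₂ = v_c2 − v_a = 2219 m/s.
Total Δv = Δv₁ + Δv₂ = 5916 m/s = 5.916 km/s.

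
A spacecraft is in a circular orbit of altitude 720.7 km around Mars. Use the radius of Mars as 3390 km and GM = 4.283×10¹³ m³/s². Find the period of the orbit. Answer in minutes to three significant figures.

r = 3390 + 720.7 = 4110.7 km = 4.1107×10⁶ m.
Kepler's third law: T = 2π√(r³/μ) = 2π√((4.111×10⁶)³ / 4.283×10¹³).
r³/μ = 1.622×10⁶ s², so T = 2π × 1.274×10³ = 8.002×10³ s.
Converting: 8.002×10³ s ÷ 60.00 = 133.4 minutes.

T ≈ 133 minutes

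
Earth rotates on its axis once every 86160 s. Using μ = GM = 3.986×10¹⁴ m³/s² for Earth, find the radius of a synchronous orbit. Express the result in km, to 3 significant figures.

A synchronous orbit has period T, so by Kepler's third law a = (μT²/4π²)^(1/3).
μT²/4π² = 3.986×10¹⁴ × (8.616×10⁴)² / 39.48 = 7.495×10²² m³.
a = 4.216×10⁷ m = 42163 km.

r_sync ≈ 42200 km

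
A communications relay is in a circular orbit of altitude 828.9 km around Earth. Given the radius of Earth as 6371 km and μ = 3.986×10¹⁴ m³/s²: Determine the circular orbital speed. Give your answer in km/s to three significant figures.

r = 6371 + 828.9 = 7199.9 km = 7.1999×10⁶ m.
For a circular orbit v = √(μ/r) = √(3.986×10¹⁴ / 7.200×10⁶) = √(5.536×10⁷) = 7441 m/s.
That is 7.441 km/s.

v ≈ 7.44 km/s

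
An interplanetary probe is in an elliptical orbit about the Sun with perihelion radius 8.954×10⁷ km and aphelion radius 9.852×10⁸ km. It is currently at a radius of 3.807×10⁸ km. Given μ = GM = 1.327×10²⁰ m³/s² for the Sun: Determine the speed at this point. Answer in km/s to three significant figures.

v ≈ 21.2 km/s

Semi-major axis a = (r_p + r_a)/2 = 5.3737×10⁸ km = 5.374×10¹¹ m.
Vis-viva: v² = μ(2/r − 1/a) = 1.327×10²⁰ × (5.253×10⁻¹² − 1.861×10⁻¹²) = 4.502×10⁸ m²/s².
v = 21220 m/s = 21.22 km/s.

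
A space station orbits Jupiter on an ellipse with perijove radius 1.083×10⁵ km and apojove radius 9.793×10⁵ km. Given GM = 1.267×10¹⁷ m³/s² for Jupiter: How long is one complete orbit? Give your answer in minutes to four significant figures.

T ≈ 3731 minutes

Semi-major axis a = (r_p + r_a)/2 = (1.0830×10⁵ + 9.7930×10⁵)/2 = 5.4380×10⁵ km = 5.438×10⁸ m.
By Kepler's third law T = 2π√(a³/μ) = 2π × 3.563×10⁴ = 2.238×10⁵ s.
= 3731 minutes.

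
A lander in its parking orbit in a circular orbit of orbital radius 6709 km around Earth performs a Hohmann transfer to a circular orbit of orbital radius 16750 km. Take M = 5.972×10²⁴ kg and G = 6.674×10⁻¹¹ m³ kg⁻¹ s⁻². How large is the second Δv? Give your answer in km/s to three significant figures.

μ = GM = 6.674×10⁻¹¹ × 5.972×10²⁴ = 3.986×10¹⁴ m³/s².
r₁ = 6709 km = 6.709×10⁶ m.
r₂ = 16750 km = 1.675×10⁷ m.
Transfer ellipse a_t = (r₁ + r₂)/2 = 1.173×10⁷ m.
At r₁: circular v_c1 = √(μ/r₁) = 7708 m/s; transfer-perigee v_p = √[μ(2/r₁ − 1/a_t)] = 9211 m/s.
At r₂: circular v_c2 = √(μ/r₂) = 4878 m/s; transfer-apogee v_a = √[μ(2/r₂ − 1/a_t)] = 3689 m/s.
Δv₂ = v_c2 − v_a = 1189 m/s.
= 1.189 km/s.

Δv ≈ 1.19 km/s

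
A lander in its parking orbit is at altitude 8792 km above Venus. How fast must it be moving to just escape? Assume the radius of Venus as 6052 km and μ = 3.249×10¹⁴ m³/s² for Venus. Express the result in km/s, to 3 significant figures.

r = 6052 + 8792 = 14844 km = 1.4844×10⁷ m.
Escape speed v_esc = √(2μ/r) = √(2 × 3.249×10¹⁴ / 1.484×10⁷) = √(4.378×10⁷) = 6616 m/s.
= 6.616 km/s.

v_esc ≈ 6.62 km/s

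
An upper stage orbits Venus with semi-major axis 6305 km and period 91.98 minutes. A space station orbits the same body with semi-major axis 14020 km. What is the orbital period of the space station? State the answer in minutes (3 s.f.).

Kepler's third law: T² ∝ a³, so T₂ = T₁ (a₂/a₁)^(3/2).
a₂/a₁ = 2.224, (a₂/a₁)^(3/2) = 3.316.
T₂ = 91.98 × 3.316 = 305.0 minutes.

T₂ ≈ 305 minutes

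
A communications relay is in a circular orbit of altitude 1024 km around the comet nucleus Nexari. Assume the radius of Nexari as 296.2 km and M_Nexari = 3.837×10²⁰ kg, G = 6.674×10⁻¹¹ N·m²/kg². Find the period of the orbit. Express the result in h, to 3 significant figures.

T ≈ 16.5 h

μ = GM = 6.674×10⁻¹¹ × 3.837×10²⁰ = 2.561×10¹⁰ m³/s².
r = 296.2 + 1024 = 1320.2 km = 1.3202×10⁶ m.
Kepler's third law: T = 2π√(r³/μ) = 2π√((1.320×10⁶)³ / 2.561×10¹⁰).
r³/μ = 8.985×10⁷ s², so T = 2π × 9.479×10³ = 5.956×10⁴ s.
Converting: 5.956×10⁴ s ÷ 3600 = 16.54 h.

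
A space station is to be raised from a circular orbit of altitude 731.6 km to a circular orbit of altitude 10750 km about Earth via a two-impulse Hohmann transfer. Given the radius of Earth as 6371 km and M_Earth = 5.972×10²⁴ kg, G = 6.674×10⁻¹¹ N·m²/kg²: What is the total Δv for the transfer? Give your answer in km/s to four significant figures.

μ = GM = 6.674×10⁻¹¹ × 5.972×10²⁴ = 3.986×10¹⁴ m³/s².
r₁ = 6371 + 731.6 = 7102.6 km = 7.1026×10⁶ m.
r₂ = 6371 + 10750 = 17121 km = 1.7121×10⁷ m.
Transfer ellipse a_t = (r₁ + r₂)/2 = 1.211×10⁷ m.
At r₁: circular v_c1 = √(μ/r₁) = 7491 m/s; transfer-perigee v_p = √[μ(2/r₁ − 1/a_t)] = 8906 m/s.
Δv₁ = v_p − v_c1 = 1415 m/s.
At r₂: circular v_c2 = √(μ/r₂) = 4825 m/s; transfer-apogee v_a = √[μ(2/r₂ − 1/a_t)] = 3695 m/s.
Δv₂ = v_c2 − v_a = 1130 m/s.
Total Δv = Δv₁ + Δv₂ = 2545 m/s = 2.545 km/s.

Δv_total ≈ 2.545 km/s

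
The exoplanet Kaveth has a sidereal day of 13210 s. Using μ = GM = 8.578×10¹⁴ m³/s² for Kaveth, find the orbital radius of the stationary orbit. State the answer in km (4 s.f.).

r_sync ≈ 15590 km

A synchronous orbit has period T, so by Kepler's third law a = (μT²/4π²)^(1/3).
μT²/4π² = 8.578×10¹⁴ × (1.321×10⁴)² / 39.48 = 3.792×10²¹ m³.
a = 1.559×10⁷ m = 15594 km.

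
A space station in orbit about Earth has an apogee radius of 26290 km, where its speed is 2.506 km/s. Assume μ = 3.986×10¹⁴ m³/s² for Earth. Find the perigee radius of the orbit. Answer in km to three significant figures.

perigee radius ≈ 6870 km

r_a = 2.629×10⁷ m.
Specific energy ε = v²/2 − μ/r = -1.202×10⁷ J/kg, so a = −μ/(2ε) = 1.658×10⁷ m.
The apsides satisfy r_p + r_a = 2a, so the perigee radius is 2a − r_a = 6.867×10⁶ m = 6866.9 km.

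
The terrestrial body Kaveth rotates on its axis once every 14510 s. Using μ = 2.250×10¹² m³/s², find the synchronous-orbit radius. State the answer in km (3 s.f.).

r_sync ≈ 2290 km

A synchronous orbit has period T, so by Kepler's third law a = (μT²/4π²)^(1/3).
μT²/4π² = 2.250×10¹² × (1.451×10⁴)² / 39.48 = 1.200×10¹⁹ m³.
a = 2.289×10⁶ m = 2289.4 km.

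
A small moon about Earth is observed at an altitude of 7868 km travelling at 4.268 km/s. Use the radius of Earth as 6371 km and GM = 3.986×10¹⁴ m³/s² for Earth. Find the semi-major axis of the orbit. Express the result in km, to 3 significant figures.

r = 6371 + 7868 = 14239 km = 1.424×10⁷ m.
Vis-viva rearranged: 1/a = 2/r − v²/μ = 1.405×10⁻⁷ − 4.570×10⁻⁸ = 9.476×10⁻⁸ m⁻¹.
a = 1.055×10⁷ m = 10553 km.

a ≈ 10600 km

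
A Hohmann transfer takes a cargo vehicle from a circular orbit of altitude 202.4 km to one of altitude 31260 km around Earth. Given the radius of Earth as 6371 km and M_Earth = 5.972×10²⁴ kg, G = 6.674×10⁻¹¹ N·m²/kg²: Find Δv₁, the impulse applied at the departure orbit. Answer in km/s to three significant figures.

Δv ≈ 2.37 km/s

μ = GM = 6.674×10⁻¹¹ × 5.972×10²⁴ = 3.986×10¹⁴ m³/s².
r₁ = 6371 + 202.4 = 6573.4 km = 6.5734×10⁶ m.
r₂ = 6371 + 31260 = 37631 km = 3.7631×10⁷ m.
Transfer ellipse a_t = (r₁ + r₂)/2 = 2.210×10⁷ m.
At r₁: circular v_c1 = √(μ/r₁) = 7787 m/s; transfer-perigee v_p = √[μ(2/r₁ − 1/a_t)] = 10160 m/s.
Δv₁ = v_p − v_c1 = 2374 m/s.
= 2.374 km/s.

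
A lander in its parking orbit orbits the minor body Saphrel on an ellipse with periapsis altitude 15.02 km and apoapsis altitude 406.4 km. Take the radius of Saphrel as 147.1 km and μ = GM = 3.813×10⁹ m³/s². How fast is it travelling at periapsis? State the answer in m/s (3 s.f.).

v ≈ 191 m/s

r_p = 147.1 + 15.02 = 162.12 km = 1.6212×10⁵ m.
r_a = 147.1 + 406.4 = 553.50 km = 5.5350×10⁵ m.
Semi-major axis a = (r_p + r_a)/2 = 357.81 km = 3.578×10⁵ m.
Vis-viva: v² = μ(2/r − 1/a) = 3.813×10⁹ × (1.234×10⁻⁵ − 2.795×10⁻⁶) = 3.638×10⁴ m²/s².
v = 190.7 m/s.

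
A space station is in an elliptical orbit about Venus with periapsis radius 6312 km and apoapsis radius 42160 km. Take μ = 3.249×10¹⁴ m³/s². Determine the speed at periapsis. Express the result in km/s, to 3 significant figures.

v ≈ 9.46 km/s

Semi-major axis a = (r_p + r_a)/2 = 24236 km = 2.424×10⁷ m.
Vis-viva: v² = μ(2/r − 1/a) = 3.249×10¹⁴ × (3.169×10⁻⁷ − 4.126×10⁻⁸) = 8.954×10⁷ m²/s².
v = 9463 m/s = 9.463 km/s.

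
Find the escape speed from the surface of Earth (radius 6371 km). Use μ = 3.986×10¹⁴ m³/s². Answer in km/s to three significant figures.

r = R = 6.371×10⁶ m.
Escape speed v_esc = √(2μ/r) = √(2 × 3.986×10¹⁴ / 6.371×10⁶) = √(1.251×10⁸) = 11190 m/s.
= 11.19 km/s.

v_esc ≈ 11.2 km/s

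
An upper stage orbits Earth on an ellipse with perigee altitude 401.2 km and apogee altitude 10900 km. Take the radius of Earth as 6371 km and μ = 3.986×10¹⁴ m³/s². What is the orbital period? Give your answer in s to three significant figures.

r_p = 6371 + 401.2 = 6772.2 km = 6.7722×10⁶ m.
r_a = 6371 + 10900 = 17271 km = 1.7271×10⁷ m.
Semi-major axis a = (r_p + r_a)/2 = (6772.2 + 17271)/2 = 12022 km = 1.202×10⁷ m.
By Kepler's third law T = 2π√(a³/μ) = 2π × 2.088×10³ = 1.312×10⁴ s.

T ≈ 13100 s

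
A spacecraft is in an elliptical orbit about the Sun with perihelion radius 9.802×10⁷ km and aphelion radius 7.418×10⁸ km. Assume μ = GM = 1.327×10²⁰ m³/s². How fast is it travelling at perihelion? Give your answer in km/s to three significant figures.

Semi-major axis a = (r_p + r_a)/2 = 4.1991×10⁸ km = 4.199×10¹¹ m.
Vis-viva: v² = μ(2/r − 1/a) = 1.327×10²⁰ × (2.040×10⁻¹¹ − 2.381×10⁻¹²) = 2.392×10⁹ m²/s².
v = 48900 m/s = 48.90 km/s.

v ≈ 48.9 km/s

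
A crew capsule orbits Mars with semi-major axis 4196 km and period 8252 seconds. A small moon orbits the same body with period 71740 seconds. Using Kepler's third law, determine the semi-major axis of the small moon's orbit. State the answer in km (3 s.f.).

a₂ ≈ 17700 km

Kepler's third law: a³ ∝ T², so a₂ = a₁ (T₂/T₁)^(2/3).
T₂/T₁ = 8.694, (T₂/T₁)^(2/3) = 4.228.
a₂ = 4196 × 4.228 = 17740 km.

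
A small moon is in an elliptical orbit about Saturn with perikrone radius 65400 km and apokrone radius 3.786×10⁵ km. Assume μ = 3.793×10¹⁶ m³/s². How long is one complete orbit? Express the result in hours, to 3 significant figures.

T ≈ 29.6 hours

Semi-major axis a = (r_p + r_a)/2 = (65400 + 3.7860×10⁵)/2 = 2.2200×10⁵ km = 2.220×10⁸ m.
By Kepler's third law T = 2π√(a³/μ) = 2π × 1.698×10⁴ = 1.067×10⁵ s.
= 29.64 hours.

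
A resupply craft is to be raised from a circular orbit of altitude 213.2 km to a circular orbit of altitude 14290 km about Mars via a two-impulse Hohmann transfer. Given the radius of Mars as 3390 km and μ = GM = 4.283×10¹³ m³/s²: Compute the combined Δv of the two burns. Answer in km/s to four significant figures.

r₁ = 3390 + 213.2 = 3603.2 km = 3.6032×10⁶ m.
r₂ = 3390 + 14290 = 17680 km = 1.7680×10⁷ m.
Transfer ellipse a_t = (r₁ + r₂)/2 = 1.064×10⁷ m.
At r₁: circular v_c1 = √(μ/r₁) = 3448 m/s; transfer-periapsis v_p = √[μ(2/r₁ − 1/a_t)] = 4444 m/s.
Δv₁ = v_p − v_c1 = 996.2 m/s.
At r₂: circular v_c2 = √(μ/r₂) = 1556 m/s; transfer-apoapsis v_a = √[μ(2/r₂ − 1/a_t)] = 905.7 m/s.
Δv₂ = v_c2 − v_a = 650.8 m/s.
Total Δv = Δv₁ + Δv₂ = 1647 m/s = 1.647 km/s.

Δv_total ≈ 1.647 km/s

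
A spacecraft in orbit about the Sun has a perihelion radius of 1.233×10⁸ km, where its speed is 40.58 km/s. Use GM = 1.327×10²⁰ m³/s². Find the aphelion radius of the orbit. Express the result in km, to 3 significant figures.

aphelion radius ≈ 4.01×10⁸ km

r_p = 1.233×10¹¹ m.
Specific energy ε = v²/2 − μ/r = -2.529×10⁸ J/kg, so a = −μ/(2ε) = 2.624×10¹¹ m.
The apsides satisfy r_p + r_a = 2a, so the aphelion radius is 2a − r_p = 4.015×10¹¹ m = 4.0148×10⁸ km.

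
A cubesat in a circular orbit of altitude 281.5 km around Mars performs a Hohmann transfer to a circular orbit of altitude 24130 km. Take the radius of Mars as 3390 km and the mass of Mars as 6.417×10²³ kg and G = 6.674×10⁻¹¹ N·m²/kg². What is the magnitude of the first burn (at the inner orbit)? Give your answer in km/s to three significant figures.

Δv ≈ 1.12 km/s

μ = GM = 6.674×10⁻¹¹ × 6.417×10²³ = 4.283×10¹³ m³/s².
r₁ = 3390 + 281.5 = 3671.5 km = 3.6715×10⁶ m.
r₂ = 3390 + 24130 = 27520 km = 2.7520×10⁷ m.
Transfer ellipse a_t = (r₁ + r₂)/2 = 1.560×10⁷ m.
At r₁: circular v_c1 = √(μ/r₁) = 3415 m/s; transfer-periapsis v_p = √[μ(2/r₁ − 1/a_t)] = 4537 m/s.
Δv₁ = v_p − v_c1 = 1122 m/s.
= 1.122 km/s.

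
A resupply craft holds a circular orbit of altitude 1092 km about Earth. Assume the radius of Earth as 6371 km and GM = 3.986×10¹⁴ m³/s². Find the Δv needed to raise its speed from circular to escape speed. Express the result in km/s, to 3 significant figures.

r = 6371 + 1092 = 7463.0 km = 7.4630×10⁶ m.
Circular speed v_c = √(μ/r) = 7308 m/s.
Escape speed v_esc = √(2μ/r) = √2 × v_c = 10340 m/s.
Δv = v_esc − v_c = 3027 m/s = 3.027 km/s.

Δv ≈ 3.03 km/s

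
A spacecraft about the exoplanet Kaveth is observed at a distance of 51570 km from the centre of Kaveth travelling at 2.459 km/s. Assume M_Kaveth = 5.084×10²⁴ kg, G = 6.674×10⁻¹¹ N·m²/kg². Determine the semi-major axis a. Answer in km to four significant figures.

a ≈ 47710 km

μ = GM = 6.674×10⁻¹¹ × 5.084×10²⁴ = 3.393×10¹⁴ m³/s².
r = 5.157×10⁷ m.
Vis-viva rearranged: 1/a = 2/r − v²/μ = 3.878×10⁻⁸ − 1.782×10⁻⁸ = 2.096×10⁻⁸ m⁻¹.
a = 4.771×10⁷ m = 47706 km.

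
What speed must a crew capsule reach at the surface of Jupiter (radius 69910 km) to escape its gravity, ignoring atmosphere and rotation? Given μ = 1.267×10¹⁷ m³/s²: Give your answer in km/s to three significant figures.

r = R = 6.991×10⁷ m.
Escape speed v_esc = √(2μ/r) = √(2 × 1.267×10¹⁷ / 6.991×10⁷) = √(3.625×10⁹) = 60210 m/s.
= 60.21 km/s.

v_esc ≈ 60.2 km/s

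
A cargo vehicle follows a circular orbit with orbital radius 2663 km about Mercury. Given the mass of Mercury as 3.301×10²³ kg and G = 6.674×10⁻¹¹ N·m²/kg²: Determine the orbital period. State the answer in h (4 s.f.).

μ = GM = 6.674×10⁻¹¹ × 3.301×10²³ = 2.203×10¹³ m³/s².
r = 2663 km = 2.663×10⁶ m.
Kepler's third law: T = 2π√(r³/μ) = 2π√((2.663×10⁶)³ / 2.203×10¹³).
r³/μ = 8.572×10⁵ s², so T = 2π × 9.259×10² = 5.817×10³ s.
Converting: 5.817×10³ s ÷ 3600 = 1.616 h.

T ≈ 1.616 h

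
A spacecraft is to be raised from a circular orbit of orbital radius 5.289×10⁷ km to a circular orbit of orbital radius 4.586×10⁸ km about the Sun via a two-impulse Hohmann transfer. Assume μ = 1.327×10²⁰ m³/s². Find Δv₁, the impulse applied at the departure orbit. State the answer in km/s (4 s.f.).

r₁ = 5.289×10⁷ km = 5.289×10¹⁰ m.
r₂ = 4.586×10⁸ km = 4.586×10¹¹ m.
Transfer ellipse a_t = (r₁ + r₂)/2 = 2.557×10¹¹ m.
At r₁: circular v_c1 = √(μ/r₁) = 50090 m/s; transfer-perihelion v_p = √[μ(2/r₁ − 1/a_t)] = 67080 m/s.
Δv₁ = v_p − v_c1 = 16990 m/s.
= 16.99 km/s.

Δv ≈ 16.99 km/s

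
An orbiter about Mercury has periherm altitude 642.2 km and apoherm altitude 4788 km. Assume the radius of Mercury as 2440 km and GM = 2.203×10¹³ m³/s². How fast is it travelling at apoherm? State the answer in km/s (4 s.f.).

v ≈ 1.350 km/s

r_p = 2440 + 642.2 = 3082.2 km = 3.0822×10⁶ m.
r_a = 2440 + 4788 = 7228.0 km = 7.2280×10⁶ m.
Semi-major axis a = (r_p + r_a)/2 = 5155.1 km = 5.155×10⁶ m.
Vis-viva: v² = μ(2/r − 1/a) = 2.203×10¹³ × (2.767×10⁻⁷ − 1.940×10⁻⁷) = 1.822×10⁶ m²/s².
v = 1350 m/s = 1.350 km/s.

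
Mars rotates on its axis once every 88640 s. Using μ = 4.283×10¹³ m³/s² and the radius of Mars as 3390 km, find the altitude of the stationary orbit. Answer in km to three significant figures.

h_sync ≈ 17000 km

A synchronous orbit has period T, so by Kepler's third law a = (μT²/4π²)^(1/3).
μT²/4π² = 4.283×10¹³ × (8.864×10⁴)² / 39.48 = 8.524×10²¹ m³.
a = 2.043×10⁷ m = 20428 km.
Altitude h = a − R = 20428 − 3390 = 17038 km.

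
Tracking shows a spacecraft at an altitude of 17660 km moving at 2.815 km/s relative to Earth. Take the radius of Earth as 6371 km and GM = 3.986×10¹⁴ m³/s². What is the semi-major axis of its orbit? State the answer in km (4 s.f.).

a ≈ 15790 km

r = 6371 + 17660 = 24031 km = 2.403×10⁷ m.
Specific orbital energy ε = v²/2 − μ/r = (2815)²/2 − 3.986×10¹⁴/2.403×10⁷ = -1.262×10⁷ J/kg.
Since ε = −μ/(2a), a = −μ/(2ε) = 1.579×10⁷ m = 15786 km.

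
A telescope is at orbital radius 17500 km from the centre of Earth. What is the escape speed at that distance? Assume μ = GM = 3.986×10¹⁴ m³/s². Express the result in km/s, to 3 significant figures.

v_esc ≈ 6.75 km/s

r = 17500 km = 1.750×10⁷ m.
Escape speed v_esc = √(2μ/r) = √(2 × 3.986×10¹⁴ / 1.750×10⁷) = √(4.555×10⁷) = 6749 m/s.
= 6.749 km/s.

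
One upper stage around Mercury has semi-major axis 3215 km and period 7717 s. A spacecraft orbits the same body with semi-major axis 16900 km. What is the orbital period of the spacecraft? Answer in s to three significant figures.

T₂ ≈ 93000 s

Kepler's third law: T² ∝ a³, so T₂ = T₁ (a₂/a₁)^(3/2).
a₂/a₁ = 5.257, (a₂/a₁)^(3/2) = 12.05.
T₂ = 7717 × 12.05 = 93010 s.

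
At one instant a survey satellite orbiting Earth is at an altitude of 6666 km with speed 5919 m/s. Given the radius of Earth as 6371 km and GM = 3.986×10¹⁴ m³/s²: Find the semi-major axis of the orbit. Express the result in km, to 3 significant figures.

a ≈ 15300 km

r = 6371 + 6666 = 13037 km = 1.304×10⁷ m.
Vis-viva rearranged: 1/a = 2/r − v²/μ = 1.534×10⁻⁷ − 8.789×10⁻⁸ = 6.552×10⁻⁸ m⁻¹.
a = 1.526×10⁷ m = 15264 km.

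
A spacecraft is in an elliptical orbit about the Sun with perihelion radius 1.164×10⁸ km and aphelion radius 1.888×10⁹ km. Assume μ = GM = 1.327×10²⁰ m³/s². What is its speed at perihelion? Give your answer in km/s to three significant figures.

v ≈ 46.3 km/s

Semi-major axis a = (r_p + r_a)/2 = 1.0022×10⁹ km = 1.002×10¹² m.
Vis-viva: v² = μ(2/r − 1/a) = 1.327×10²⁰ × (1.718×10⁻¹¹ − 9.978×10⁻¹³) = 2.148×10⁹ m²/s².
v = 46340 m/s = 46.34 km/s.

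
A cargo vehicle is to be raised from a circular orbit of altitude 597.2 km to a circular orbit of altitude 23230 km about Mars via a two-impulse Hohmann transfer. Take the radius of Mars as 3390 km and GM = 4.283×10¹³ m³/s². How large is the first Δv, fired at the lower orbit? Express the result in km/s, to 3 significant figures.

Δv ≈ 1.05 km/s

r₁ = 3390 + 597.2 = 3987.2 km = 3.9872×10⁶ m.
r₂ = 3390 + 23230 = 26620 km = 2.6620×10⁷ m.
Transfer ellipse a_t = (r₁ + r₂)/2 = 1.530×10⁷ m.
At r₁: circular v_c1 = √(μ/r₁) = 3277 m/s; transfer-periapsis v_p = √[μ(2/r₁ − 1/a_t)] = 4323 m/s.
Δv₁ = v_p − v_c1 = 1045 m/s.
= 1.045 km/s.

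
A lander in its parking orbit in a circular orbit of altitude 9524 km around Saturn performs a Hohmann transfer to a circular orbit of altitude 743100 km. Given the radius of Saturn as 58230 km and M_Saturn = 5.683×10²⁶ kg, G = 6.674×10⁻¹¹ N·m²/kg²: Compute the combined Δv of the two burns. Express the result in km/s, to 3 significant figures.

Δv_total ≈ 12.6 km/s

μ = GM = 6.674×10⁻¹¹ × 5.683×10²⁶ = 3.793×10¹⁶ m³/s².
r₁ = 58230 + 9524 = 67754 km = 6.7754×10⁷ m.
r₂ = 58230 + 743100 = 801330 km = 8.0133×10⁸ m.
Transfer ellipse a_t = (r₁ + r₂)/2 = 4.345×10⁸ m.
At r₁: circular v_c1 = √(μ/r₁) = 23660 m/s; transfer-perikrone v_p = √[μ(2/r₁ − 1/a_t)] = 32130 m/s.
Δv₁ = v_p − v_c1 = 8470 m/s.
At r₂: circular v_c2 = √(μ/r₂) = 6880 m/s; transfer-apokrone v_a = √[μ(2/r₂ − 1/a_t)] = 2717 m/s.
Δv₂ = v_c2 − v_a = 4163 m/s.
Total Δv = Δv₁ + Δv₂ = 12630 m/s = 12.63 km/s.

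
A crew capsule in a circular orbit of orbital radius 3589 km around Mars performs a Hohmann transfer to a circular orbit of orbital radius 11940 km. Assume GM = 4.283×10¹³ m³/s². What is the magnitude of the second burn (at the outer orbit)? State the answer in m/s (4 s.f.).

Δv ≈ 606.3 m/s

r₁ = 3589 km = 3.589×10⁶ m.
r₂ = 11940 km = 1.194×10⁷ m.
Transfer ellipse a_t = (r₁ + r₂)/2 = 7.764×10⁶ m.
At r₁: circular v_c1 = √(μ/r₁) = 3455 m/s; transfer-periapsis v_p = √[μ(2/r₁ − 1/a_t)] = 4284 m/s.
At r₂: circular v_c2 = √(μ/r₂) = 1894 m/s; transfer-apoapsis v_a = √[μ(2/r₂ − 1/a_t)] = 1288 m/s.
Δv₂ = v_c2 − v_a = 606.3 m/s.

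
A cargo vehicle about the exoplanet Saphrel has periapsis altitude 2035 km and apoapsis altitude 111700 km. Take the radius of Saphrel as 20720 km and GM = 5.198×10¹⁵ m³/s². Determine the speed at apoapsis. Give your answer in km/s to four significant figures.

v ≈ 3.393 km/s

r_p = 20720 + 2035 = 22755 km = 2.2755×10⁷ m.
r_a = 20720 + 111700 = 132420 km = 1.3242×10⁸ m.
Semi-major axis a = (r_p + r_a)/2 = 77588 km = 7.759×10⁷ m.
Vis-viva: v² = μ(2/r − 1/a) = 5.198×10¹⁵ × (1.510×10⁻⁸ − 1.289×10⁻⁸) = 1.151×10⁷ m²/s².
v = 3393 m/s = 3.393 km/s.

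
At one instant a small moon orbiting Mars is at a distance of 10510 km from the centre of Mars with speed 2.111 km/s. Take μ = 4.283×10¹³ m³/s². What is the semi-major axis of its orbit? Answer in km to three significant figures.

r = 1.051×10⁷ m.
Vis-viva rearranged: 1/a = 2/r − v²/μ = 1.903×10⁻⁷ − 1.040×10⁻⁷ = 8.625×10⁻⁸ m⁻¹.
a = 1.159×10⁷ m = 11594 km.

a ≈ 11600 km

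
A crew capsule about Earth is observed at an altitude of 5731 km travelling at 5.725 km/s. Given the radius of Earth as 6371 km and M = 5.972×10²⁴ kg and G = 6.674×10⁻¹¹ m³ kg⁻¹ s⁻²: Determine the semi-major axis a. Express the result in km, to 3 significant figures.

μ = GM = 6.674×10⁻¹¹ × 5.972×10²⁴ = 3.986×10¹⁴ m³/s².
r = 6371 + 5731 = 12102 km = 1.210×10⁷ m.
Specific orbital energy ε = v²/2 − μ/r = (5725)²/2 − 3.986×10¹⁴/1.210×10⁷ = -1.655×10⁷ J/kg.
Since ε = −μ/(2a), a = −μ/(2ε) = 1.204×10⁷ m = 12044 km.

a ≈ 12000 km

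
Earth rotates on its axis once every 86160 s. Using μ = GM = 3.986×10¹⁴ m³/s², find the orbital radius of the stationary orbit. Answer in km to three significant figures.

A synchronous orbit has period T, so by Kepler's third law a = (μT²/4π²)^(1/3).
μT²/4π² = 3.986×10¹⁴ × (8.616×10⁴)² / 39.48 = 7.495×10²² m³.
a = 4.216×10⁷ m = 42163 km.

r_sync ≈ 42200 km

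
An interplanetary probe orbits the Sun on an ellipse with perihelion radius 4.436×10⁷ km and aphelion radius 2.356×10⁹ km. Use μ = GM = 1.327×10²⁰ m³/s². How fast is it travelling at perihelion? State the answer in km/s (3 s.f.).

v ≈ 76.6 km/s

Semi-major axis a = (r_p + r_a)/2 = 1.2002×10⁹ km = 1.200×10¹² m.
Vis-viva: v² = μ(2/r − 1/a) = 1.327×10²⁰ × (4.509×10⁻¹¹ − 8.332×10⁻¹³) = 5.872×10⁹ m²/s².
v = 76630 m/s = 76.63 km/s.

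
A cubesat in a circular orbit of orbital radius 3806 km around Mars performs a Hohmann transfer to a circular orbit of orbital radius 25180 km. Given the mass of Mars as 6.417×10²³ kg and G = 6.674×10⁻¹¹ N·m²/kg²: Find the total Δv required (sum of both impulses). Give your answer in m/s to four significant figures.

μ = GM = 6.674×10⁻¹¹ × 6.417×10²³ = 4.283×10¹³ m³/s².
r₁ = 3806 km = 3.806×10⁶ m.
r₂ = 25180 km = 2.518×10⁷ m.
Transfer ellipse a_t = (r₁ + r₂)/2 = 1.449×10⁷ m.
At r₁: circular v_c1 = √(μ/r₁) = 3354 m/s; transfer-periapsis v_p = √[μ(2/r₁ − 1/a_t)] = 4422 m/s.
Δv₁ = v_p − v_c1 = 1067 m/s.
At r₂: circular v_c2 = √(μ/r₂) = 1304 m/s; transfer-apoapsis v_a = √[μ(2/r₂ − 1/a_t)] = 668.3 m/s.
Δv₂ = v_c2 − v_a = 635.8 m/s.
Total Δv = Δv₁ + Δv₂ = 1703 m/s.

Δv_total ≈ 1703 m/s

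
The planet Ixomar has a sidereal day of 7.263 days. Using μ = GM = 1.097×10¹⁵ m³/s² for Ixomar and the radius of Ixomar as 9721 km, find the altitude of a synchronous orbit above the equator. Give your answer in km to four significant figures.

h_sync ≈ 2.123×10⁵ km

T = 7.263 days = 6.275×10⁵ s.
A synchronous orbit has period T, so by Kepler's third law a = (μT²/4π²)^(1/3).
μT²/4π² = 1.097×10¹⁵ × (6.275×10⁵)² / 39.48 = 1.094×10²⁵ m³.
a = 2.220×10⁸ m = 2.2201×10⁵ km.
Altitude h = a − R = 2.2201×10⁵ − 9721 = 2.1229×10⁵ km.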